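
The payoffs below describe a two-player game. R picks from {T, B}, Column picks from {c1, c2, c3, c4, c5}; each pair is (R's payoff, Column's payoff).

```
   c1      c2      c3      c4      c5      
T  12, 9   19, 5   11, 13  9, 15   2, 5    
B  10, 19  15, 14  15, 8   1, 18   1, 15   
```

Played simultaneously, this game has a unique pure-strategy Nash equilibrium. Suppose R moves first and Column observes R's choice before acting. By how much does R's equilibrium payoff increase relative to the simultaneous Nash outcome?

1

Column best-responds to each possible R move:
- T: BR = c4, leader payoff 9.
- B: BR = c1, leader payoff 10.
R's induced payoffs are 9, 10, so R commits to B. Subgame-perfect outcome: (B, c1) with payoffs (10, 19).
Under simultaneous play:
R's best replies: c1→T; c2→T; c3→B; c4→T; c5→T.
Column's best replies: T→c4; B→c1.
The unique mutual best reply is (T, c4), giving (9, 15).
R's commitment gain: 10 − 9 = 1.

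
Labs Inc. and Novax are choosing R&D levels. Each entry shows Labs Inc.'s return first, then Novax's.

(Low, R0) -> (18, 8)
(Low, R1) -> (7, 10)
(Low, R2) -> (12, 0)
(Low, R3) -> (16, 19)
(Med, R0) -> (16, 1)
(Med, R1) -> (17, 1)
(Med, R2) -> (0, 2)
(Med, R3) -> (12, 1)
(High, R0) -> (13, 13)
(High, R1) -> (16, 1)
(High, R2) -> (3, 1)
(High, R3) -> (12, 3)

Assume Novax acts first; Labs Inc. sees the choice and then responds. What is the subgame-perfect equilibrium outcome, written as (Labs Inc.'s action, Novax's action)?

(Low, R3)

Labs Inc. best-responds to each possible Novax move:
- R0: Labs Inc. compares 18, 16, 13 and picks Low; Novax would get 8.
- R1: Labs Inc. compares 7, 17, 16 and picks Med; Novax would get 1.
- R2: Labs Inc. compares 12, 0, 3 and picks Low; Novax would get 0.
- R3: Labs Inc. compares 16, 12, 12 and picks Low; Novax would get 19.
Novax's induced payoffs are 8, 1, 0, 19, so Novax commits to R3. Subgame-perfect outcome: (Low, R3) with payoffs (16, 19).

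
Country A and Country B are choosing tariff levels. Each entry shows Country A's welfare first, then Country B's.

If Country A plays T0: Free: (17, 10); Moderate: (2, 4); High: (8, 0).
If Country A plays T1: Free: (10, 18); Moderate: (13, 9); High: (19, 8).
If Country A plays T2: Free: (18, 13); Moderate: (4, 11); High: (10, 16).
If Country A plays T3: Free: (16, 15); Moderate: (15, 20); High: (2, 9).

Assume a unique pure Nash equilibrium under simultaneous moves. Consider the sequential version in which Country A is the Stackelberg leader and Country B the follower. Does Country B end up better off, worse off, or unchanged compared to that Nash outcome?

worse off

Backward induction with Country A moving first.
- T0: BR = Free, leader payoff 17.
- T1: BR = Free, leader payoff 10.
- T2: BR = High, leader payoff 10.
- T3: BR = Moderate, leader payoff 15.
Among 17, 10, 10, 15, the best is 17 at T0. Subgame-perfect outcome: (T0, Free) with payoffs (17, 10).
Under simultaneous play:
Country A's best replies: Free→T2; Moderate→T3; High→T1.
Country B's best replies: T0→Free; T1→Free; T2→High; T3→Moderate.
Only (T3, Moderate) has each player best-responding; Nash payoffs (15, 20).
Country B earns 10 sequentially versus 20 at the Nash outcome: worse off.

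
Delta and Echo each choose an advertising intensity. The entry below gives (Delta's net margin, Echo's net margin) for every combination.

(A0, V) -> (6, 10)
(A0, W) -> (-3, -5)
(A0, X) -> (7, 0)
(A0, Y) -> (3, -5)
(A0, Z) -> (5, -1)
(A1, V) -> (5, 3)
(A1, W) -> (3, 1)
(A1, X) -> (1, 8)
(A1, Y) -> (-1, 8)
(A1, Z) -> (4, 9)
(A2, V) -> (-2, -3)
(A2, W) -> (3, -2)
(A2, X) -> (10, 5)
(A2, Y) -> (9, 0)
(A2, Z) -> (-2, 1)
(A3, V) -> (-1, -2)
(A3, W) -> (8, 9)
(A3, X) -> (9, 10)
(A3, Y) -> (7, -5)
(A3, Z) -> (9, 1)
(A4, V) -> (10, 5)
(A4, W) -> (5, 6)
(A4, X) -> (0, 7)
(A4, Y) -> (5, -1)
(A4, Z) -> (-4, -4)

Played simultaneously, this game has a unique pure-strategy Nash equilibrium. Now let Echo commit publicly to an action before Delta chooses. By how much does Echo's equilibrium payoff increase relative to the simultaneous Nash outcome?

Backward induction with Echo moving first.
- V → Delta plays A4 (best of 6, 5, -2, -1, 10); Echo gets 5.
- W → Delta plays A3 (best of -3, 3, 3, 8, 5); Echo gets 9.
- X → Delta plays A2 (best of 7, 1, 10, 9, 0); Echo gets 5.
- Y → Delta plays A2 (best of 3, -1, 9, 7, 5); Echo gets 0.
- Z → Delta plays A3 (best of 5, 4, -2, 9, -4); Echo gets 1.
Maximizing over 5, 9, 5, 0, 1, Echo chooses W. Subgame-perfect outcome: (A3, W) with payoffs (8, 9).
Under simultaneous play:
Delta's best replies: V→A4; W→A3; X→A2; Y→A2; Z→A3.
Echo's best replies: A0→V; A1→Z; A2→X; A3→X; A4→X.
The unique mutual best reply is (A2, X), giving (10, 5).
Echo's commitment gain: 9 − 5 = 4.

4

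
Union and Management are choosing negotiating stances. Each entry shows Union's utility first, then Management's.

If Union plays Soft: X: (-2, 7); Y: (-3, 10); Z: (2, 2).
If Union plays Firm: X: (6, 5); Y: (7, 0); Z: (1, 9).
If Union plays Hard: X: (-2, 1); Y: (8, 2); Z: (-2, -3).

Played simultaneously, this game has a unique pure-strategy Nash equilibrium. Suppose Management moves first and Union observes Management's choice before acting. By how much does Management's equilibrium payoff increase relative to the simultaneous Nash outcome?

3

Solve by backward induction (Management leads).
- X: BR = Firm, leader payoff 5.
- Y: BR = Hard, leader payoff 2.
- Z: BR = Soft, leader payoff 2.
Maximizing over 5, 2, 2, Management chooses X. Subgame-perfect outcome: (Firm, X) with payoffs (6, 5).
Under simultaneous play:
Union's best replies: X→Firm; Y→Hard; Z→Soft.
Management's best replies: Soft→Y; Firm→Z; Hard→Y.
The unique mutual best reply is (Hard, Y), giving (8, 2).
Management's commitment gain: 5 − 2 = 3.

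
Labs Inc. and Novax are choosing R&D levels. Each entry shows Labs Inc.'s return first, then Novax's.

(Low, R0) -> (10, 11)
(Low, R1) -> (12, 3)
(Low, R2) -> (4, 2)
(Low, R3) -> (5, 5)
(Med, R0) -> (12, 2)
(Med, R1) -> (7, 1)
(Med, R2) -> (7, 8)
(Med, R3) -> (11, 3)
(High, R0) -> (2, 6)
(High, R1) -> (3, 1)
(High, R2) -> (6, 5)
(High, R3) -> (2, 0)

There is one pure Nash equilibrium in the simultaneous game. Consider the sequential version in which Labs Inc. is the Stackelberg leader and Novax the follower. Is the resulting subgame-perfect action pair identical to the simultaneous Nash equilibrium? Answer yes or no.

no

Solve by backward induction (Labs Inc. leads).
- Low: BR = R0, leader payoff 10.
- Med: BR = R2, leader payoff 7.
- High: BR = R0, leader payoff 2.
Among 10, 7, 2, the best is 10 at Low. Subgame-perfect outcome: (Low, R0) with payoffs (10, 11).
For the simultaneous game, intersect best replies.
Labs Inc.'s best replies: R0→Med; R1→Low; R2→Med; R3→Med.
Novax's best replies: Low→R0; Med→R2; High→R0.
Only (Med, R2) has each player best-responding; Nash payoffs (7, 8).
Sequential outcome (Low, R0) differs from the Nash profile (Med, R2).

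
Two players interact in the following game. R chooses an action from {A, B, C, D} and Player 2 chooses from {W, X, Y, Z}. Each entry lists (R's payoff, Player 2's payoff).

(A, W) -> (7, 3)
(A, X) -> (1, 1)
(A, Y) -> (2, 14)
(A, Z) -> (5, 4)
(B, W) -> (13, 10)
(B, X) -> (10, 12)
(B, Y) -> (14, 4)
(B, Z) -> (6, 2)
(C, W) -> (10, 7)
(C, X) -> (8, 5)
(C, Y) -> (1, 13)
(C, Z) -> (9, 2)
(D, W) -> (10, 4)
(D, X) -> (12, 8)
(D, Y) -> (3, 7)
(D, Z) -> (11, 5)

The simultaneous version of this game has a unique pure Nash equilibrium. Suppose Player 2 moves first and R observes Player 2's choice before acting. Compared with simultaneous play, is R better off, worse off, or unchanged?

Backward induction with Player 2 moving first.
- W: BR = B, leader payoff 10.
- X: BR = D, leader payoff 8.
- Y: BR = B, leader payoff 4.
- Z: BR = D, leader payoff 5.
Among 10, 8, 4, 5, the best is 10 at W. Subgame-perfect outcome: (B, W) with payoffs (13, 10).
Under simultaneous play:
R's best replies: W→B; X→D; Y→B; Z→D.
Player 2's best replies: A→Y; B→X; C→Y; D→X.
The unique mutual best reply is (D, X), giving (12, 8).
R earns 13 sequentially versus 12 at the Nash outcome: better off.

better off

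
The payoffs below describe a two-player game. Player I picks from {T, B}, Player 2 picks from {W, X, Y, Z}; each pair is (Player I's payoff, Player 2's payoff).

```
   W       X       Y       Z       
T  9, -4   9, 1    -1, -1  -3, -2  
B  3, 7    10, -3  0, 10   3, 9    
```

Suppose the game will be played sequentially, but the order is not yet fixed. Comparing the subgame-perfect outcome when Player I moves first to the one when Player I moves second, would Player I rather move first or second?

first

If Player I leads: Player 2's best replies are T→X, B→Y; Player I's induced payoffs 9, 0; outcome (T, X), payoffs (9, 1).
If Player 2 leads: Player I's best replies are W→T, X→B, Y→B, Z→B; Player 2's induced payoffs -4, -3, 10, 9; outcome (B, Y), payoffs (0, 10).
Player I gets 9 moving first and 0 moving second, so Player I prefers to move first.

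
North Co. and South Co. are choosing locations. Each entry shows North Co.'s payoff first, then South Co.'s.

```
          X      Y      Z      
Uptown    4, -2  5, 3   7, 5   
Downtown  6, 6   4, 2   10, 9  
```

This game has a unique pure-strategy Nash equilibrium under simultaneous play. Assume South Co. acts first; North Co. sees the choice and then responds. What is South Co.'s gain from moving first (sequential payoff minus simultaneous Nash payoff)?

North Co. best-responds to each possible South Co. move:
- X → North Co. plays Downtown (best of 4, 6); South Co. gets 6.
- Y → North Co. plays Uptown (best of 5, 4); South Co. gets 3.
- Z → North Co. plays Downtown (best of 7, 10); South Co. gets 9.
South Co.'s induced payoffs are 6, 3, 9, so South Co. commits to Z. Subgame-perfect outcome: (Downtown, Z) with payoffs (10, 9).
For the simultaneous game, intersect best replies.
North Co.'s best replies: X→Downtown; Y→Uptown; Z→Downtown.
South Co.'s best replies: Uptown→Z; Downtown→Z.
Only (Downtown, Z) has each player best-responding; Nash payoffs (10, 9).
South Co.'s commitment gain: 9 − 9 = 0.

0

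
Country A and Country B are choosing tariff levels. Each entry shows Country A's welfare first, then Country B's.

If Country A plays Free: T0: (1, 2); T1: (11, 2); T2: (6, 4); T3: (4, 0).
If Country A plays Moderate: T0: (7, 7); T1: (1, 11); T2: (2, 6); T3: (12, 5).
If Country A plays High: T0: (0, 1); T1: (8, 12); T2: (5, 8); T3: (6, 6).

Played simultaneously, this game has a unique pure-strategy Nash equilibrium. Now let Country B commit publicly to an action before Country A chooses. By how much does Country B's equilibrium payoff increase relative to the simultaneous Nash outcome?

Solve by backward induction (Country B leads).
- T0 → Country A plays Moderate (best of 1, 7, 0); Country B gets 7.
- T1 → Country A plays Free (best of 11, 1, 8); Country B gets 2.
- T2 → Country A plays Free (best of 6, 2, 5); Country B gets 4.
- T3 → Country A plays Moderate (best of 4, 12, 6); Country B gets 5.
Maximizing over 7, 2, 4, 5, Country B chooses T0. Subgame-perfect outcome: (Moderate, T0) with payoffs (7, 7).
For the simultaneous game, intersect best replies.
Country A's best replies: T0→Moderate; T1→Free; T2→Free; T3→Moderate.
Country B's best replies: Free→T2; Moderate→T1; High→T1.
Only (Free, T2) has each player best-responding; Nash payoffs (6, 4).
Country B's commitment gain: 7 − 4 = 3.

3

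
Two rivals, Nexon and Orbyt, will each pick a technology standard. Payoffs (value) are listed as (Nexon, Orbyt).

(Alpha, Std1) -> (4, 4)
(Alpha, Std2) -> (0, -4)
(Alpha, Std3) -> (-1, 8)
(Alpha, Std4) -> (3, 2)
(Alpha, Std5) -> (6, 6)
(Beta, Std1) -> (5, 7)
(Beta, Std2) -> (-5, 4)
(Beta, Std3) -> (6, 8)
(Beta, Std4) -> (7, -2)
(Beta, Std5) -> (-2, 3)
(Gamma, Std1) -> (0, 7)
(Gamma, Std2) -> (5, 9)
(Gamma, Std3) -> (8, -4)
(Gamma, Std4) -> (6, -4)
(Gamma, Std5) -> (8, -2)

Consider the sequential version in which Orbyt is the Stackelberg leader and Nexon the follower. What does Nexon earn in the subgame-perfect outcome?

5

Backward induction with Orbyt moving first.
- Std1: Nexon compares 4, 5, 0 and picks Beta; Orbyt would get 7.
- Std2: Nexon compares 0, -5, 5 and picks Gamma; Orbyt would get 9.
- Std3: Nexon compares -1, 6, 8 and picks Gamma; Orbyt would get -4.
- Std4: Nexon compares 3, 7, 6 and picks Beta; Orbyt would get -2.
- Std5: Nexon compares 6, -2, 8 and picks Gamma; Orbyt would get -2.
Among 7, 9, -4, -2, -2, the best is 9 at Std2. Subgame-perfect outcome: (Gamma, Std2) with payoffs (5, 9).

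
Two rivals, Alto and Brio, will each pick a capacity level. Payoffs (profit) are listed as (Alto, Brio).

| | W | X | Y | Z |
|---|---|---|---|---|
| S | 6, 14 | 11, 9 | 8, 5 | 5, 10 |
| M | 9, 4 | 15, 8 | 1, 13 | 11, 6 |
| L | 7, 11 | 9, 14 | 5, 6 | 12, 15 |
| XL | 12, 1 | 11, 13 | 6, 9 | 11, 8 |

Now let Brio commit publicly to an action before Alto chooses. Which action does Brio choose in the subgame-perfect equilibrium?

Alto best-responds to each possible Brio move:
- W: Alto compares 6, 9, 7, 12 and picks XL; Brio would get 1.
- X: Alto compares 11, 15, 9, 11 and picks M; Brio would get 8.
- Y: Alto compares 8, 1, 5, 6 and picks S; Brio would get 5.
- Z: Alto compares 5, 11, 12, 11 and picks L; Brio would get 15.
Maximizing over 1, 8, 5, 15, Brio chooses Z. Subgame-perfect outcome: (L, Z) with payoffs (12, 15).

Z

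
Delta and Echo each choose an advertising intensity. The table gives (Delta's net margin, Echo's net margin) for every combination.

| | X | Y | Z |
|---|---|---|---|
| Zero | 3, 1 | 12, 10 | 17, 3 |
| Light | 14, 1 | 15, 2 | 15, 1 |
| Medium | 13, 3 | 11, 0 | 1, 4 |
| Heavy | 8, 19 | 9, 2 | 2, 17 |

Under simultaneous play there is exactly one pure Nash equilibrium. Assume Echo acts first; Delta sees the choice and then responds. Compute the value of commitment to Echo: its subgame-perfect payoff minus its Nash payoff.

Backward induction with Echo moving first.
- X: BR = Light, leader payoff 1.
- Y: BR = Light, leader payoff 2.
- Z: BR = Zero, leader payoff 3.
Echo's induced payoffs are 1, 2, 3, so Echo commits to Z. Subgame-perfect outcome: (Zero, Z) with payoffs (17, 3).
For the simultaneous game, intersect best replies.
Delta's best replies: X→Light; Y→Light; Z→Zero.
Echo's best replies: Zero→Y; Light→Y; Medium→Z; Heavy→X.
Only (Light, Y) has each player best-responding; Nash payoffs (15, 2).
Echo's commitment gain: 3 − 2 = 1.

1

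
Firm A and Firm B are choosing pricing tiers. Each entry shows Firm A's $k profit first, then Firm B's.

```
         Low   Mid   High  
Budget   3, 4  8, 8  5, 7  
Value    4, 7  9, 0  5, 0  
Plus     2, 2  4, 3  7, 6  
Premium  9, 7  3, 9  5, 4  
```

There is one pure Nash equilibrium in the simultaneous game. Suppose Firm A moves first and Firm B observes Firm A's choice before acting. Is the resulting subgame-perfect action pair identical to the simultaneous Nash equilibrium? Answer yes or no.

Work backward from Firm B's decision.
- Budget: Firm B compares 4, 8, 7 and picks Mid; Firm A would get 8.
- Value: Firm B compares 7, 0, 0 and picks Low; Firm A would get 4.
- Plus: Firm B compares 2, 3, 6 and picks High; Firm A would get 7.
- Premium: Firm B compares 7, 9, 4 and picks Mid; Firm A would get 3.
Firm A's induced payoffs are 8, 4, 7, 3, so Firm A commits to Budget. Subgame-perfect outcome: (Budget, Mid) with payoffs (8, 8).
Under simultaneous play:
Firm A's best replies: Low→Premium; Mid→Value; High→Plus.
Firm B's best replies: Budget→Mid; Value→Low; Plus→High; Premium→Mid.
The unique mutual best reply is (Plus, High), giving (7, 6).
Sequential outcome (Budget, Mid) differs from the Nash profile (Plus, High).

no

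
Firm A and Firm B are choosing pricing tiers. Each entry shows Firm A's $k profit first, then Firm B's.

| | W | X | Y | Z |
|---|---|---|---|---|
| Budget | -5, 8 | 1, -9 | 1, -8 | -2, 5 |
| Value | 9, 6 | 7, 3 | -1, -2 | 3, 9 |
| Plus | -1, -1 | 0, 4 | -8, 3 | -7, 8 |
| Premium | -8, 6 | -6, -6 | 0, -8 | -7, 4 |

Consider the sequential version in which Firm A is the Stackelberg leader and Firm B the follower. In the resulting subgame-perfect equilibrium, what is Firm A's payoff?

Firm B best-responds to each possible Firm A move:
- Budget: Firm B compares 8, -9, -8, 5 and picks W; Firm A would get -5.
- Value: Firm B compares 6, 3, -2, 9 and picks Z; Firm A would get 3.
- Plus: Firm B compares -1, 4, 3, 8 and picks Z; Firm A would get -7.
- Premium: Firm B compares 6, -6, -8, 4 and picks W; Firm A would get -8.
Among -5, 3, -7, -8, the best is 3 at Value. Subgame-perfect outcome: (Value, Z) with payoffs (3, 9).

3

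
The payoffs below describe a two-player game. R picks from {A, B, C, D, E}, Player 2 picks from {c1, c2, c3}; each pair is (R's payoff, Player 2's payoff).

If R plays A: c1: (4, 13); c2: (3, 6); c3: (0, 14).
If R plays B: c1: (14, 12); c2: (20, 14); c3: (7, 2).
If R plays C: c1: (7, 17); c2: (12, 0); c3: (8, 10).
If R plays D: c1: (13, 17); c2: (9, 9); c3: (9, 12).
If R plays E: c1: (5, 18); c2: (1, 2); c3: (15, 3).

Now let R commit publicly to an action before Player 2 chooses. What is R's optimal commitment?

B

Solve by backward induction (R leads).
- A: Player 2 compares 13, 6, 14 and picks c3; R would get 0.
- B: Player 2 compares 12, 14, 2 and picks c2; R would get 20.
- C: Player 2 compares 17, 0, 10 and picks c1; R would get 7.
- D: Player 2 compares 17, 9, 12 and picks c1; R would get 13.
- E: Player 2 compares 18, 2, 3 and picks c1; R would get 5.
Among 0, 20, 7, 13, 5, the best is 20 at B. Subgame-perfect outcome: (B, c2) with payoffs (20, 14).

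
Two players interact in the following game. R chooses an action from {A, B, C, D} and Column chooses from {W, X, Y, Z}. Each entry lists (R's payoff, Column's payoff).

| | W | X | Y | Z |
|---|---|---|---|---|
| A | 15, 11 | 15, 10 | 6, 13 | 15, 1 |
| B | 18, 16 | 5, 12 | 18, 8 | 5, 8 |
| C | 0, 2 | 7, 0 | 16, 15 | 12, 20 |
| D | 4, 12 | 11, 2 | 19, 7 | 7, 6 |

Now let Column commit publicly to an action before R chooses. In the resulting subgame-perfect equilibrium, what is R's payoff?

18

Work backward from R's decision.
- W → R plays B (best of 15, 18, 0, 4); Column gets 16.
- X → R plays A (best of 15, 5, 7, 11); Column gets 10.
- Y → R plays D (best of 6, 18, 16, 19); Column gets 7.
- Z → R plays A (best of 15, 5, 12, 7); Column gets 1.
Maximizing over 16, 10, 7, 1, Column chooses W. Subgame-perfect outcome: (B, W) with payoffs (18, 16).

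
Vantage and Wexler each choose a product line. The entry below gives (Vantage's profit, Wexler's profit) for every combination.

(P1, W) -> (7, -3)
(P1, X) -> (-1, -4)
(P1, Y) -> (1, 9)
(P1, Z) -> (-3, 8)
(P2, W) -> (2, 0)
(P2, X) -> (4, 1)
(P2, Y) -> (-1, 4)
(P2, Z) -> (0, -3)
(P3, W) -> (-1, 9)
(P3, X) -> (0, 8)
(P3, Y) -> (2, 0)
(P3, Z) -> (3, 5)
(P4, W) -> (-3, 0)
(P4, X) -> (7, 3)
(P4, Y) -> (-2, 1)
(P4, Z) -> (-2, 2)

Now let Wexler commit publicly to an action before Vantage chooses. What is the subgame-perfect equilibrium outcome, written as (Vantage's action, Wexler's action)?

Backward induction with Wexler moving first.
- W: Vantage compares 7, 2, -1, -3 and picks P1; Wexler would get -3.
- X: Vantage compares -1, 4, 0, 7 and picks P4; Wexler would get 3.
- Y: Vantage compares 1, -1, 2, -2 and picks P3; Wexler would get 0.
- Z: Vantage compares -3, 0, 3, -2 and picks P3; Wexler would get 5.
Maximizing over -3, 3, 0, 5, Wexler chooses Z. Subgame-perfect outcome: (P3, Z) with payoffs (3, 5).

(P3, Z)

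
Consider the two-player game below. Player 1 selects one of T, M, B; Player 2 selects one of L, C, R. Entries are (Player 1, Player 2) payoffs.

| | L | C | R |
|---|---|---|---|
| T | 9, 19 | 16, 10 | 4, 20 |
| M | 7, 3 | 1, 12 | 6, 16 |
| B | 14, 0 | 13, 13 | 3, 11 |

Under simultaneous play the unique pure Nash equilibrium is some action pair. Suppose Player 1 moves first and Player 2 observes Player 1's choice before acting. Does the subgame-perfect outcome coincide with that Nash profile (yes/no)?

Backward induction with Player 1 moving first.
- T: Player 2 compares 19, 10, 20 and picks R; Player 1 would get 4.
- M: Player 2 compares 3, 12, 16 and picks R; Player 1 would get 6.
- B: Player 2 compares 0, 13, 11 and picks C; Player 1 would get 13.
Maximizing over 4, 6, 13, Player 1 chooses B. Subgame-perfect outcome: (B, C) with payoffs (13, 13).
Now find the simultaneous Nash equilibrium.
Player 1's best replies: L→B; C→T; R→M.
Player 2's best replies: T→R; M→R; B→C.
Only (M, R) has each player best-responding; Nash payoffs (6, 16).
Sequential outcome (B, C) differs from the Nash profile (M, R).

no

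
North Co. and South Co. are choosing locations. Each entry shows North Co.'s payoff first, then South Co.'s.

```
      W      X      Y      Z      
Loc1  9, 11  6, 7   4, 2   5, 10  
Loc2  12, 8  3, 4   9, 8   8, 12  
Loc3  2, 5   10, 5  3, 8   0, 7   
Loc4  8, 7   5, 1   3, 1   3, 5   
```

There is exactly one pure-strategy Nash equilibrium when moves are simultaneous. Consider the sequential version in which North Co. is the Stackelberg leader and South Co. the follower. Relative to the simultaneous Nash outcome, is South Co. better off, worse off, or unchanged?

worse off

South Co. best-responds to each possible North Co. move:
- Loc1 → South Co. plays W (best of 11, 7, 2, 10); North Co. gets 9.
- Loc2 → South Co. plays Z (best of 8, 4, 8, 12); North Co. gets 8.
- Loc3 → South Co. plays Y (best of 5, 5, 8, 7); North Co. gets 3.
- Loc4 → South Co. plays W (best of 7, 1, 1, 5); North Co. gets 8.
Maximizing over 9, 8, 3, 8, North Co. chooses Loc1. Subgame-perfect outcome: (Loc1, W) with payoffs (9, 11).
For the simultaneous game, intersect best replies.
North Co.'s best replies: W→Loc2; X→Loc3; Y→Loc2; Z→Loc2.
South Co.'s best replies: Loc1→W; Loc2→Z; Loc3→Y; Loc4→W.
Only (Loc2, Z) has each player best-responding; Nash payoffs (8, 12).
South Co. earns 11 sequentially versus 12 at the Nash outcome: worse off.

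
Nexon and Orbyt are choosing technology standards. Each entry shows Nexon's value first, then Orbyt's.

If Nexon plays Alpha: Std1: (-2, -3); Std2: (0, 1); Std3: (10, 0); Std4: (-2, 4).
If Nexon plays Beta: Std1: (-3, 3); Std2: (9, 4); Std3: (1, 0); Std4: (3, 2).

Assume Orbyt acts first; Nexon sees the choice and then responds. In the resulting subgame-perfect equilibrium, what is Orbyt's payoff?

4

Nexon best-responds to each possible Orbyt move:
- Std1: BR = Alpha, leader payoff -3.
- Std2: BR = Beta, leader payoff 4.
- Std3: BR = Alpha, leader payoff 0.
- Std4: BR = Beta, leader payoff 2.
Maximizing over -3, 4, 0, 2, Orbyt chooses Std2. Subgame-perfect outcome: (Beta, Std2) with payoffs (9, 4).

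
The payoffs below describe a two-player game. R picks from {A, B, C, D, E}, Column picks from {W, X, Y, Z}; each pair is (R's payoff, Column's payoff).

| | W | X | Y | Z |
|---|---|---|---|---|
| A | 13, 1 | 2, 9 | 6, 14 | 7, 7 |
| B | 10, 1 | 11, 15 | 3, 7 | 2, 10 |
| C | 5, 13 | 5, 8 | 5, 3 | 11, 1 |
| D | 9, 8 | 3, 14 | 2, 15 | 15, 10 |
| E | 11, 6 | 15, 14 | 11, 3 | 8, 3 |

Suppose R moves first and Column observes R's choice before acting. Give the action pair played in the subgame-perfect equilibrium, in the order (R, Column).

Column best-responds to each possible R move:
- A: BR = Y, leader payoff 6.
- B: BR = X, leader payoff 11.
- C: BR = W, leader payoff 5.
- D: BR = Y, leader payoff 2.
- E: BR = X, leader payoff 15.
R's induced payoffs are 6, 11, 5, 2, 15, so R commits to E. Subgame-perfect outcome: (E, X) with payoffs (15, 14).

(E, X)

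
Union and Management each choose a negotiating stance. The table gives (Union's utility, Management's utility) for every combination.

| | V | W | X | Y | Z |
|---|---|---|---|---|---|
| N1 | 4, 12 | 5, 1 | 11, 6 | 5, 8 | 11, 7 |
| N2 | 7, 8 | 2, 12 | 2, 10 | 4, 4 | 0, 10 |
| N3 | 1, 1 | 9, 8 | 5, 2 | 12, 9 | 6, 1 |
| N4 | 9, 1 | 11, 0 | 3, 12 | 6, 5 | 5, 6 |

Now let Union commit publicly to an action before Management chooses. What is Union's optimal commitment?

Backward induction with Union moving first.
- N1: Management compares 12, 1, 6, 8, 7 and picks V; Union would get 4.
- N2: Management compares 8, 12, 10, 4, 10 and picks W; Union would get 2.
- N3: Management compares 1, 8, 2, 9, 1 and picks Y; Union would get 12.
- N4: Management compares 1, 0, 12, 5, 6 and picks X; Union would get 3.
Union's induced payoffs are 4, 2, 12, 3, so Union commits to N3. Subgame-perfect outcome: (N3, Y) with payoffs (12, 9).

N3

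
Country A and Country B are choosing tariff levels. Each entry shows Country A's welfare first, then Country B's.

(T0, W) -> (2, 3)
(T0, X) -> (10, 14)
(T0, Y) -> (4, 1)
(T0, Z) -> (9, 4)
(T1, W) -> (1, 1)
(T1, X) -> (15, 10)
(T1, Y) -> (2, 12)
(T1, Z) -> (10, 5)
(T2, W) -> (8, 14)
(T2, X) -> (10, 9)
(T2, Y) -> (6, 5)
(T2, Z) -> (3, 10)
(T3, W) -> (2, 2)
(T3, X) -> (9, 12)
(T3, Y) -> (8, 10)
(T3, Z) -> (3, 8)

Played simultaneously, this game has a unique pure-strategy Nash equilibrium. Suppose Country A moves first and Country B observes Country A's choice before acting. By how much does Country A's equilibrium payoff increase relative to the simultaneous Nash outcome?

2

Backward induction with Country A moving first.
- T0: Country B compares 3, 14, 1, 4 and picks X; Country A would get 10.
- T1: Country B compares 1, 10, 12, 5 and picks Y; Country A would get 2.
- T2: Country B compares 14, 9, 5, 10 and picks W; Country A would get 8.
- T3: Country B compares 2, 12, 10, 8 and picks X; Country A would get 9.
Among 10, 2, 8, 9, the best is 10 at T0. Subgame-perfect outcome: (T0, X) with payoffs (10, 14).
For the simultaneous game, intersect best replies.
Country A's best replies: W→T2; X→T1; Y→T3; Z→T1.
Country B's best replies: T0→X; T1→Y; T2→W; T3→X.
The unique mutual best reply is (T2, W), giving (8, 14).
Country A's commitment gain: 10 − 8 = 2.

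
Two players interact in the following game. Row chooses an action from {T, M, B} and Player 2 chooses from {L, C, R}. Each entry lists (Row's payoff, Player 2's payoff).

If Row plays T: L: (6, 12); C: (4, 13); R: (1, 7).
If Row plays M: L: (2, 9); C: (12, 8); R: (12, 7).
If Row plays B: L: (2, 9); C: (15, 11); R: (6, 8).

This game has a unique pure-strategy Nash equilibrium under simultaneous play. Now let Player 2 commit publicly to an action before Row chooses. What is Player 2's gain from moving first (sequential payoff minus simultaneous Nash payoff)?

1

Backward induction with Player 2 moving first.
- L → Row plays T (best of 6, 2, 2); Player 2 gets 12.
- C → Row plays B (best of 4, 12, 15); Player 2 gets 11.
- R → Row plays M (best of 1, 12, 6); Player 2 gets 7.
Maximizing over 12, 11, 7, Player 2 chooses L. Subgame-perfect outcome: (T, L) with payoffs (6, 12).
Under simultaneous play:
Row's best replies: L→T; C→B; R→M.
Player 2's best replies: T→C; M→L; B→C.
The unique mutual best reply is (B, C), giving (15, 11).
Player 2's commitment gain: 12 − 11 = 1.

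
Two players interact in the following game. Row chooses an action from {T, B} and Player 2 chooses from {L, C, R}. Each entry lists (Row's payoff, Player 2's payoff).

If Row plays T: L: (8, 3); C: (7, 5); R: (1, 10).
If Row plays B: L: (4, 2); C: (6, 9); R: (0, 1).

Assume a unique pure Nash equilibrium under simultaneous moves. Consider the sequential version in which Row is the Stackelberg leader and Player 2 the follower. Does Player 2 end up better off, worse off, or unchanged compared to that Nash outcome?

worse off

Backward induction with Row moving first.
- T → Player 2 plays R (best of 3, 5, 10); Row gets 1.
- B → Player 2 plays C (best of 2, 9, 1); Row gets 6.
Row's induced payoffs are 1, 6, so Row commits to B. Subgame-perfect outcome: (B, C) with payoffs (6, 9).
For the simultaneous game, intersect best replies.
Row's best replies: L→T; C→T; R→T.
Player 2's best replies: T→R; B→C.
The unique mutual best reply is (T, R), giving (1, 10).
Player 2 earns 9 sequentially versus 10 at the Nash outcome: worse off.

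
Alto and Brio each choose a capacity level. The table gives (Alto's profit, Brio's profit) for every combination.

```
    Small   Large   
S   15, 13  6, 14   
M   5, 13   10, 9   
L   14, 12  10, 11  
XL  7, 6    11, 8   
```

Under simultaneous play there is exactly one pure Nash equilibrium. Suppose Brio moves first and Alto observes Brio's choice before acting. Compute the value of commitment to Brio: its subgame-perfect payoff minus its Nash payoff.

Backward induction with Brio moving first.
- Small: Alto compares 15, 5, 14, 7 and picks S; Brio would get 13.
- Large: Alto compares 6, 10, 10, 11 and picks XL; Brio would get 8.
Among 13, 8, the best is 13 at Small. Subgame-perfect outcome: (S, Small) with payoffs (15, 13).
Now find the simultaneous Nash equilibrium.
Alto's best replies: Small→S; Large→XL.
Brio's best replies: S→Large; M→Small; L→Small; XL→Large.
Only (XL, Large) has each player best-responding; Nash payoffs (11, 8).
Brio's commitment gain: 13 − 8 = 5.

5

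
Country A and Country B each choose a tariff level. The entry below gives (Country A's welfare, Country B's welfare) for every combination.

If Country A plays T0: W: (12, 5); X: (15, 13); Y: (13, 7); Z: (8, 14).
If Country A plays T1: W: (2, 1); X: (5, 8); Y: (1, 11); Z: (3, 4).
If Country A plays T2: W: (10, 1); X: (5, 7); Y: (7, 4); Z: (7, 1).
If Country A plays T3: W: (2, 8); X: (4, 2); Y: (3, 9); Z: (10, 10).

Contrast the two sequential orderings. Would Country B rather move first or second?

first

If Country A leads: Country B's best replies are T0→Z, T1→Y, T2→X, T3→Z; Country A's induced payoffs 8, 1, 5, 10; outcome (T3, Z), payoffs (10, 10).
If Country B leads: Country A's best replies are W→T0, X→T0, Y→T0, Z→T3; Country B's induced payoffs 5, 13, 7, 10; outcome (T0, X), payoffs (15, 13).
Country B gets 13 moving first and 10 moving second, so Country B prefers to move first.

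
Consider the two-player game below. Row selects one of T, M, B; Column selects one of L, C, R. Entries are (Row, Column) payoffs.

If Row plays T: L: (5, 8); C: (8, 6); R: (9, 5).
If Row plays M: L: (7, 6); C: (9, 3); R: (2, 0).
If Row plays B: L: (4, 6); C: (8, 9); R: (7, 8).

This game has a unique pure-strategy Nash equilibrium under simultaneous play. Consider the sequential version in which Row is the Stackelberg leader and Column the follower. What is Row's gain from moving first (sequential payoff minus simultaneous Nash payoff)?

1

Work backward from Column's decision.
- T: BR = L, leader payoff 5.
- M: BR = L, leader payoff 7.
- B: BR = C, leader payoff 8.
Maximizing over 5, 7, 8, Row chooses B. Subgame-perfect outcome: (B, C) with payoffs (8, 9).
For the simultaneous game, intersect best replies.
Row's best replies: L→M; C→M; R→T.
Column's best replies: T→L; M→L; B→C.
Only (M, L) has each player best-responding; Nash payoffs (7, 6).
Row's commitment gain: 8 − 7 = 1.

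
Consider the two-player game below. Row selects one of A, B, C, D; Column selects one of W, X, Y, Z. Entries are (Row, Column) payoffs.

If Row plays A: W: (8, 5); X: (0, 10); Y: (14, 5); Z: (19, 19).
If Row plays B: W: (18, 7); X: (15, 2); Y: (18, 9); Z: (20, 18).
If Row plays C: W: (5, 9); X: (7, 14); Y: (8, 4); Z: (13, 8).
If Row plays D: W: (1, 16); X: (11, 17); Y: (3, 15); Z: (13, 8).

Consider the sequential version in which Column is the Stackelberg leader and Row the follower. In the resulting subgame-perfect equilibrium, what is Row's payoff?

Solve by backward induction (Column leads).
- W: Row compares 8, 18, 5, 1 and picks B; Column would get 7.
- X: Row compares 0, 15, 7, 11 and picks B; Column would get 2.
- Y: Row compares 14, 18, 8, 3 and picks B; Column would get 9.
- Z: Row compares 19, 20, 13, 13 and picks B; Column would get 18.
Column's induced payoffs are 7, 2, 9, 18, so Column commits to Z. Subgame-perfect outcome: (B, Z) with payoffs (20, 18).

20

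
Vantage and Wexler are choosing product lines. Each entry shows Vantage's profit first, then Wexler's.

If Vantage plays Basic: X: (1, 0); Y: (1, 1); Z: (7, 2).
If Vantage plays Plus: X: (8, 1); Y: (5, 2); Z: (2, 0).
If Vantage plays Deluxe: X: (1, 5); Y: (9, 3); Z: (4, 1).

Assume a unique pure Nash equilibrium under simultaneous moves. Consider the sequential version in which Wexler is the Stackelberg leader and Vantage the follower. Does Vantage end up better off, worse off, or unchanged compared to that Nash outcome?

better off

Backward induction with Wexler moving first.
- X: BR = Plus, leader payoff 1.
- Y: BR = Deluxe, leader payoff 3.
- Z: BR = Basic, leader payoff 2.
Maximizing over 1, 3, 2, Wexler chooses Y. Subgame-perfect outcome: (Deluxe, Y) with payoffs (9, 3).
Now find the simultaneous Nash equilibrium.
Vantage's best replies: X→Plus; Y→Deluxe; Z→Basic.
Wexler's best replies: Basic→Z; Plus→Y; Deluxe→X.
The unique mutual best reply is (Basic, Z), giving (7, 2).
Vantage earns 9 sequentially versus 7 at the Nash outcome: better off.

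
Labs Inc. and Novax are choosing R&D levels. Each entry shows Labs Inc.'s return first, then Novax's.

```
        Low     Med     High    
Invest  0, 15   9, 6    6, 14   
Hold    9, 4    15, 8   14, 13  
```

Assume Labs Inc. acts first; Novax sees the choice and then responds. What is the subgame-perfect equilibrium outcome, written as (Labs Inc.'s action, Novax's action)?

(Hold, High)

Backward induction with Labs Inc. moving first.
- Invest → Novax plays Low (best of 15, 6, 14); Labs Inc. gets 0.
- Hold → Novax plays High (best of 4, 8, 13); Labs Inc. gets 14.
Labs Inc.'s induced payoffs are 0, 14, so Labs Inc. commits to Hold. Subgame-perfect outcome: (Hold, High) with payoffs (14, 13).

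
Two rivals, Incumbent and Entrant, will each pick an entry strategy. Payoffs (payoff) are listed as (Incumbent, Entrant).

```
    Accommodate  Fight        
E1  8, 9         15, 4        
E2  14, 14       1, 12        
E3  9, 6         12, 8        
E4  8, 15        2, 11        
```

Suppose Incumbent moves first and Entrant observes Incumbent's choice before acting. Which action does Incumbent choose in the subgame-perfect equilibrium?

E2

Entrant best-responds to each possible Incumbent move:
- E1: Entrant compares 9, 4 and picks Accommodate; Incumbent would get 8.
- E2: Entrant compares 14, 12 and picks Accommodate; Incumbent would get 14.
- E3: Entrant compares 6, 8 and picks Fight; Incumbent would get 12.
- E4: Entrant compares 15, 11 and picks Accommodate; Incumbent would get 8.
Incumbent's induced payoffs are 8, 14, 12, 8, so Incumbent commits to E2. Subgame-perfect outcome: (E2, Accommodate) with payoffs (14, 14).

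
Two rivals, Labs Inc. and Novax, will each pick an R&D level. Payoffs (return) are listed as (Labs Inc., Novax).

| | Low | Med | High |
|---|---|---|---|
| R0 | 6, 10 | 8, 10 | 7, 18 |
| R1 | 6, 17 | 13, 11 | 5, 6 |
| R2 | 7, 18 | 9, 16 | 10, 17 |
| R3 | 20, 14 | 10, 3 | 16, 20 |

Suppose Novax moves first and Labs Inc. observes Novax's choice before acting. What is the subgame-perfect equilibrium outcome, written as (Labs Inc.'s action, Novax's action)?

(R3, High)

Labs Inc. best-responds to each possible Novax move:
- Low: Labs Inc. compares 6, 6, 7, 20 and picks R3; Novax would get 14.
- Med: Labs Inc. compares 8, 13, 9, 10 and picks R1; Novax would get 11.
- High: Labs Inc. compares 7, 5, 10, 16 and picks R3; Novax would get 20.
Maximizing over 14, 11, 20, Novax chooses High. Subgame-perfect outcome: (R3, High) with payoffs (16, 20).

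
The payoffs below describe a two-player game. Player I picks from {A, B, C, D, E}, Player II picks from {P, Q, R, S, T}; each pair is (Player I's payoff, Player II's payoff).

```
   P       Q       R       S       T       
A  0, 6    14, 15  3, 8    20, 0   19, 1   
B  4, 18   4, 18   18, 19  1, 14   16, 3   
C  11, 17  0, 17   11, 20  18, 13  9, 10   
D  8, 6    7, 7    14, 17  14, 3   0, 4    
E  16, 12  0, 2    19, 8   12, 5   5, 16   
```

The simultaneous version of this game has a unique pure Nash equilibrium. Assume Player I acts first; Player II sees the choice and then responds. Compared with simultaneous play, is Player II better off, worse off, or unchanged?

better off

Work backward from Player II's decision.
- A → Player II plays Q (best of 6, 15, 8, 0, 1); Player I gets 14.
- B → Player II plays R (best of 18, 18, 19, 14, 3); Player I gets 18.
- C → Player II plays R (best of 17, 17, 20, 13, 10); Player I gets 11.
- D → Player II plays R (best of 6, 7, 17, 3, 4); Player I gets 14.
- E → Player II plays T (best of 12, 2, 8, 5, 16); Player I gets 5.
Among 14, 18, 11, 14, 5, the best is 18 at B. Subgame-perfect outcome: (B, R) with payoffs (18, 19).
Under simultaneous play:
Player I's best replies: P→E; Q→A; R→E; S→A; T→A.
Player II's best replies: A→Q; B→R; C→R; D→R; E→T.
Only (A, Q) has each player best-responding; Nash payoffs (14, 15).
Player II earns 19 sequentially versus 15 at the Nash outcome: better off.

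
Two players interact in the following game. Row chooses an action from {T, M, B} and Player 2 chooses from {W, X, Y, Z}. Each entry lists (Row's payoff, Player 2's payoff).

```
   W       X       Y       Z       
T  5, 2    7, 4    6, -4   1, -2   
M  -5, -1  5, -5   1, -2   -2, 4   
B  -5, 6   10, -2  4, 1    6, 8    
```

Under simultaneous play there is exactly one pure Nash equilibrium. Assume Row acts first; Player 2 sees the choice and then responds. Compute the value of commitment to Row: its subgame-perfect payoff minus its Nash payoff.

1

Player 2 best-responds to each possible Row move:
- T: BR = X, leader payoff 7.
- M: BR = Z, leader payoff -2.
- B: BR = Z, leader payoff 6.
Among 7, -2, 6, the best is 7 at T. Subgame-perfect outcome: (T, X) with payoffs (7, 4).
Under simultaneous play:
Row's best replies: W→T; X→B; Y→T; Z→B.
Player 2's best replies: T→X; M→Z; B→Z.
Only (B, Z) has each player best-responding; Nash payoffs (6, 8).
Row's commitment gain: 7 − 6 = 1.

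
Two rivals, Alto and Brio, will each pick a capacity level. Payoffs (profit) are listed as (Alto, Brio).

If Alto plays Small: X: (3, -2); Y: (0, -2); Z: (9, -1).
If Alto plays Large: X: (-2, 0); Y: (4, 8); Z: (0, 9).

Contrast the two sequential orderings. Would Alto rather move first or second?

first

If Alto leads: Brio's best replies are Small→Z, Large→Z; Alto's induced payoffs 9, 0; outcome (Small, Z), payoffs (9, -1).
If Brio leads: Alto's best replies are X→Small, Y→Large, Z→Small; Brio's induced payoffs -2, 8, -1; outcome (Large, Y), payoffs (4, 8).
Alto gets 9 moving first and 4 moving second, so Alto prefers to move first.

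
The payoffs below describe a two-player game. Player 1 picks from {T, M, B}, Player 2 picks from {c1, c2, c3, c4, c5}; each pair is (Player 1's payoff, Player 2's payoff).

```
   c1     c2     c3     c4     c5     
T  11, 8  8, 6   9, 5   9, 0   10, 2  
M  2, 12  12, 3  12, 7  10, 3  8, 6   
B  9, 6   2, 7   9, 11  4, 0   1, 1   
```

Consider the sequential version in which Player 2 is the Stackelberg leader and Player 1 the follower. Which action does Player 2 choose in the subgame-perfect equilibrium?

Player 1 best-responds to each possible Player 2 move:
- c1: BR = T, leader payoff 8.
- c2: BR = M, leader payoff 3.
- c3: BR = M, leader payoff 7.
- c4: BR = M, leader payoff 3.
- c5: BR = T, leader payoff 2.
Maximizing over 8, 3, 7, 3, 2, Player 2 chooses c1. Subgame-perfect outcome: (T, c1) with payoffs (11, 8).

c1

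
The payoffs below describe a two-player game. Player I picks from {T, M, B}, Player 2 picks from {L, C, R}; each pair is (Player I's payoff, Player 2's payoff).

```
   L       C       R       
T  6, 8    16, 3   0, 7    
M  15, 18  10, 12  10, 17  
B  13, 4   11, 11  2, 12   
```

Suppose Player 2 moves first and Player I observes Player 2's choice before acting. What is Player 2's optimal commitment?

L

Work backward from Player I's decision.
- L: Player I compares 6, 15, 13 and picks M; Player 2 would get 18.
- C: Player I compares 16, 10, 11 and picks T; Player 2 would get 3.
- R: Player I compares 0, 10, 2 and picks M; Player 2 would get 17.
Player 2's induced payoffs are 18, 3, 17, so Player 2 commits to L. Subgame-perfect outcome: (M, L) with payoffs (15, 18).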